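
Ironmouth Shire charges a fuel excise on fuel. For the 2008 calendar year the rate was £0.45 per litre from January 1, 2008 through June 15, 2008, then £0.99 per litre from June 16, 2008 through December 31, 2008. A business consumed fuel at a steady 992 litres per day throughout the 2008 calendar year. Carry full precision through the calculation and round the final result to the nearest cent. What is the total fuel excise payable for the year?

£269982.72

January 1 – June 15, 2008: 167 days × 992 litres/day = 165,664 litres at £0.45/litre → £74548.80
June 16 – December 31, 2008: 199 days × 992 litres/day = 197,408 litres at £0.99/litre → £195433.92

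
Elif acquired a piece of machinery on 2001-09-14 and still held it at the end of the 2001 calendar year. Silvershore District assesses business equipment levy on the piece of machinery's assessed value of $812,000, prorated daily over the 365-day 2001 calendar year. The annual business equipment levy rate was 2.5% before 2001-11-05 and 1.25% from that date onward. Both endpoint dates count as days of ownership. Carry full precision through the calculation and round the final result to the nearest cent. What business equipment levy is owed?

$4,477.12

2001-09-14 to 2001-11-04: 52 days at 2.5% → $812,000 × 2.5% × 52/365 = $2,892.0548
2001-11-05 to 2001-12-31: 57 days at 1.25% → $812,000 × 1.25% × 57/365 = $1,585.0685
Total = $4,477.1233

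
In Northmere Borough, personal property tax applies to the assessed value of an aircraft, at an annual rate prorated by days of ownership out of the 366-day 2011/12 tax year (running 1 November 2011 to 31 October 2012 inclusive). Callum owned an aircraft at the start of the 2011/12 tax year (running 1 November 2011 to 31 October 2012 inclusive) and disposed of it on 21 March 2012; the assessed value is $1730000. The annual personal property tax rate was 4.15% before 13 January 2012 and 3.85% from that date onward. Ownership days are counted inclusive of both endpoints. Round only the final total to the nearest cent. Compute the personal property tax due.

1 November 2011 – 12 January 2012: 73 days at 4.15% → $1730000 × 4.15% × 73/366 = $14319.7678
13 January – 21 March 2012: 69 days at 3.85% → $1730000 × 3.85% × 69/366 = $12556.6803
Total = $26876.4481

$26876.45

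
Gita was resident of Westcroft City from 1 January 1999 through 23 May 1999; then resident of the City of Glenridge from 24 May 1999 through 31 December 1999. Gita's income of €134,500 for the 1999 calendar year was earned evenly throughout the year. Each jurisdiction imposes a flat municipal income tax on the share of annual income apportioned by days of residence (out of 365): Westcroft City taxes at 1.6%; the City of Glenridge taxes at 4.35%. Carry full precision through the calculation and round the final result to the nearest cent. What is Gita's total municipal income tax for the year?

Westcroft City, 1 January – 23 May 1999: 143 days → €134,500 × 1.6% × 143/365 = €843.1123
The City of Glenridge, 24 May – 31 December 1999: 222 days → €134,500 × 4.35% × 222/365 = €3,558.5384
Total = €4,401.6507

€4,401.65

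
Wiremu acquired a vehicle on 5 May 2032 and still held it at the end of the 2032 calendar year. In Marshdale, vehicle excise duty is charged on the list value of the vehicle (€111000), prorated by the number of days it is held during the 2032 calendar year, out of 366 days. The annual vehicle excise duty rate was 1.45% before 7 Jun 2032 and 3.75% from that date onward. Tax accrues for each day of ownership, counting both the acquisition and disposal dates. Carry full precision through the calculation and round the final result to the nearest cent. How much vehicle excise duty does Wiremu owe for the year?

€2510.69

5 May – 6 Jun 2032: 33 days at 1.45% → €111000 × 1.45% × 33/366 = €145.1189
7 Jun – 31 Dec 2032: 208 days at 3.75% → €111000 × 3.75% × 208/366 = €2365.5738
Total = €2510.6926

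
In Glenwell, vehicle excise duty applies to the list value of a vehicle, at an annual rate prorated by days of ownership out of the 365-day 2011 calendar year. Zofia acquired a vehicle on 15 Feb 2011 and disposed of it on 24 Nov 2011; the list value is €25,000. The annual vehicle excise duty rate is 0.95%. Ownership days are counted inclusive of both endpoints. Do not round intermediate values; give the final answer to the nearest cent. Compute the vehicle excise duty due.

€184.14

Days held (15 Feb – 24 Nov 2011): 283 out of 365
Tax = €25,000 × 0.95% × 283/365 = €184.1438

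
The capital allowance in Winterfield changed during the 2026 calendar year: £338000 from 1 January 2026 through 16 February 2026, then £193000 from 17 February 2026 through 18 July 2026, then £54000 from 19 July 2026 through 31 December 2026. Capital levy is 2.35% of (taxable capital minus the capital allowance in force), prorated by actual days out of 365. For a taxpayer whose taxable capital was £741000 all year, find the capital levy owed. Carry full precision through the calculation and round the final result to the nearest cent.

£13924.81

1 January – 16 February 2026: 47 days, exemption £338000 → (£741000 − £338000) × 2.35% × 47/365 = £1219.4890
17 February – 18 July 2026: 152 days, exemption £193000 → (£741000 − £193000) × 2.35% × 152/365 = £5362.8932
19 July – 31 December 2026: 166 days, exemption £54000 → (£741000 − £54000) × 2.35% × 166/365 = £7342.4301
Total = £13924.8123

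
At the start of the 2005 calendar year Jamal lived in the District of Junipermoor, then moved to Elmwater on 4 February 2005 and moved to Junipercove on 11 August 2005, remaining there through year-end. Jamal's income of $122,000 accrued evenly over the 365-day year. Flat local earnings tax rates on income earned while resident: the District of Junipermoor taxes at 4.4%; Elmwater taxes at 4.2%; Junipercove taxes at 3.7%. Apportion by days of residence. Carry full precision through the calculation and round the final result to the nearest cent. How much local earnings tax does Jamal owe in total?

$4,907.74

The District of Junipermoor, 1 January – 3 February 2005: 34 days → $122,000 × 4.4% × 34/365 = $500.0329
Elmwater, 4 February – 10 August 2005: 188 days → $122,000 × 4.2% × 188/365 = $2,639.2110
Junipercove, 11 August – 31 December 2005: 143 days → $122,000 × 3.7% × 143/365 = $1,768.4986
Total = $4,907.7425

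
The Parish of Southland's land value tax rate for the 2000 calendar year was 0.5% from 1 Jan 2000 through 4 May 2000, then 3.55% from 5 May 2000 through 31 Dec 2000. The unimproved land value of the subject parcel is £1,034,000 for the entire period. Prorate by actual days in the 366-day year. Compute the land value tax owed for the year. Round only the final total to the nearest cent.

1 Jan – 4 May 2000: 125 days at 0.5% → £1,034,000 × 0.5% × 125/366 = £1,765.7104
5 May – 31 Dec 2000: 241 days at 3.55% → £1,034,000 × 3.55% × 241/366 = £24,170.4563
Total = £25,936.1667

£25,936.17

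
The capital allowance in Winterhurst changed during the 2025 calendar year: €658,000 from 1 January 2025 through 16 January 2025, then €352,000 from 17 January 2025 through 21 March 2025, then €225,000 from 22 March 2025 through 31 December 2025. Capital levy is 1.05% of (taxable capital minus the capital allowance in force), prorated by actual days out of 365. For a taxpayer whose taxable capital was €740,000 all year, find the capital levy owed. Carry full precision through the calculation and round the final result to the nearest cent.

1 January – 16 January 2025: 16 days, exemption €658,000 → (€740,000 − €658,000) × 1.05% × 16/365 = €37.7425
17 January – 21 March 2025: 64 days, exemption €352,000 → (€740,000 − €352,000) × 1.05% × 64/365 = €714.3452
22 March – 31 December 2025: 285 days, exemption €225,000 → (€740,000 − €225,000) × 1.05% × 285/365 = €4,222.2945
Total = €4,974.3822

€4,974.38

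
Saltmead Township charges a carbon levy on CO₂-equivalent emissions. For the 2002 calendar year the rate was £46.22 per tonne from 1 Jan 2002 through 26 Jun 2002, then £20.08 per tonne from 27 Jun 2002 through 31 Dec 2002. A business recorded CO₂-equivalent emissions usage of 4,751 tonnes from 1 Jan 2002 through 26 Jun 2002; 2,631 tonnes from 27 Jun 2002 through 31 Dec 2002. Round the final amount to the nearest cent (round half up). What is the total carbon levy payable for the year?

1 Jan – 26 Jun 2002: 4,751 tonnes at £46.22/tonne → £219,591.22
27 Jun – 31 Dec 2002: 2,631 tonnes at £20.08/tonne → £52,830.48

£272,421.70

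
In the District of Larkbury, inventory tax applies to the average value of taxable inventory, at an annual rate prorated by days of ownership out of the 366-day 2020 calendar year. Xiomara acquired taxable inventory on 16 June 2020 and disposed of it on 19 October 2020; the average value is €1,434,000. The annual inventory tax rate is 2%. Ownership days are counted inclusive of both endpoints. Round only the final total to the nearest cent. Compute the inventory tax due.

Days held (16 June – 19 October 2020): 126 out of 366
Tax = €1,434,000 × 2% × 126/366 = €9,873.4426

€9,873.44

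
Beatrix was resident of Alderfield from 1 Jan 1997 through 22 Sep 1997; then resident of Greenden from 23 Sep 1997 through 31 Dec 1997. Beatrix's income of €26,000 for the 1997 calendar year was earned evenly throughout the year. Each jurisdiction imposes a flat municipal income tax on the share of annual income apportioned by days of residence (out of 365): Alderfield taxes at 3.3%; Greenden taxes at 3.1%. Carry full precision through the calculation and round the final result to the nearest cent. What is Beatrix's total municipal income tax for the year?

€843.75

Alderfield, 1 Jan – 22 Sep 1997: 265 days → €26,000 × 3.3% × 265/365 = €622.9315
Greenden, 23 Sep – 31 Dec 1997: 100 days → €26,000 × 3.1% × 100/365 = €220.8219
Total = €843.7534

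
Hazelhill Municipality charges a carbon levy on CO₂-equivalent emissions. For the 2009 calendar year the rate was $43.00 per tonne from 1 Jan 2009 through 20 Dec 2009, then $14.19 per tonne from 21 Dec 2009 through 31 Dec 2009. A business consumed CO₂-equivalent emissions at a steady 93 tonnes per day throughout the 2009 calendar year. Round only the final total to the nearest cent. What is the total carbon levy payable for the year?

$1430162.37

1 Jan – 20 Dec 2009: 354 days × 93 tonnes/day = 32,922 tonnes at $43.00/tonne → $1415646.00
21 Dec – 31 Dec 2009: 11 days × 93 tonnes/day = 1,023 tonnes at $14.19/tonne → $14516.37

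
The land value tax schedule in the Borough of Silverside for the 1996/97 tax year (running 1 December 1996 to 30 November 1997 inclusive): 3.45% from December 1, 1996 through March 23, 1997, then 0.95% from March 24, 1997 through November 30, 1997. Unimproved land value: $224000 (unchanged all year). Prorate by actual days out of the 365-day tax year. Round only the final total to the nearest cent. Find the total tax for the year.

$3861.70

December 1, 1996 – March 23, 1997: 113 days at 3.45% → $224000 × 3.45% × 113/365 = $2392.5041
March 24 – November 30, 1997: 252 days at 0.95% → $224000 × 0.95% × 252/365 = $1469.1945
Total = $3861.6986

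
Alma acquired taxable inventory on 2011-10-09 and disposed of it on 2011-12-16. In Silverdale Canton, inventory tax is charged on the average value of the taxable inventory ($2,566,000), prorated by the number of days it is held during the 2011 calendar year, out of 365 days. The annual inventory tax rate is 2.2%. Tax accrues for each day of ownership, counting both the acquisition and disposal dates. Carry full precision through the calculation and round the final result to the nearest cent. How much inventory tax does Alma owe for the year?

$10,671.75

Days held (2011-10-09 to 2011-12-16): 69 out of 365
Tax = $2,566,000 × 2.2% × 69/365 = $10,671.7479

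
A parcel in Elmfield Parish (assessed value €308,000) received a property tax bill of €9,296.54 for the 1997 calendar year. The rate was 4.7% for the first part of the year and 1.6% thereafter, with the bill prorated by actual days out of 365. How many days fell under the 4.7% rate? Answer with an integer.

Let d = days at the first rate; then 365 − d days at the second rate.
€308,000 × [4.7%·d + 1.6%·(365−d)] / 365 = €9,296.54
Solving gives d = 167, so the new rate took effect on June 17, 1997.

167 days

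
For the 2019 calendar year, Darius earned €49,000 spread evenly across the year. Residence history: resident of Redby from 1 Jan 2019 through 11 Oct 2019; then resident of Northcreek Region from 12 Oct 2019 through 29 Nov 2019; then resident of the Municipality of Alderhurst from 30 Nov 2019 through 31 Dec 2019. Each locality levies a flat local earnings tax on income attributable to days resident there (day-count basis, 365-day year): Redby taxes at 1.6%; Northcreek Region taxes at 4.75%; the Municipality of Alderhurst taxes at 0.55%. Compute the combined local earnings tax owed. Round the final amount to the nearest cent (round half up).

Redby, 1 Jan – 11 Oct 2019: 284 days → €49,000 × 1.6% × 284/365 = €610.0164
Northcreek Region, 12 Oct – 29 Nov 2019: 49 days → €49,000 × 4.75% × 49/365 = €312.4589
The Municipality of Alderhurst, 30 Nov – 31 Dec 2019: 32 days → €49,000 × 0.55% × 32/365 = €23.6274
Total = €946.1027

€946.10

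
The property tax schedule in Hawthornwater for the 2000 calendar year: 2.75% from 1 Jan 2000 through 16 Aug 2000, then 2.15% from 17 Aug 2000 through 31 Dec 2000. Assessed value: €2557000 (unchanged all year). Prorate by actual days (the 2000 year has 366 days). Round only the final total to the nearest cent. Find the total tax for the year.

1 Jan – 16 Aug 2000: 229 days at 2.75% → €2557000 × 2.75% × 229/366 = €43996.4686
17 Aug – 31 Dec 2000: 137 days at 2.15% → €2557000 × 2.15% × 137/366 = €20578.2609
Total = €64574.7295

€64574.73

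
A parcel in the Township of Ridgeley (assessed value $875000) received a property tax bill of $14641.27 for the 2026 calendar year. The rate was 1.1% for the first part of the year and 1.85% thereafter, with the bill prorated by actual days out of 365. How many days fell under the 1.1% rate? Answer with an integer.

Let d = days at the first rate; then 365 − d days at the second rate.
$875000 × [1.1%·d + 1.85%·(365−d)] / 365 = $14641.27
Solving gives d = 86, so the new rate took effect on March 28, 2026.

86 days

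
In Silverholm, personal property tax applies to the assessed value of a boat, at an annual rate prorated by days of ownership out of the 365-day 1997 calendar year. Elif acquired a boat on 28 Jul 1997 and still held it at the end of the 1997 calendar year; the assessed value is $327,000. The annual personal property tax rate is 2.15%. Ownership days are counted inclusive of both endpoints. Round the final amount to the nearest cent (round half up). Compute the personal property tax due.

$3,024.08

Days held (28 Jul – 31 Dec 1997): 157 out of 365
Tax = $327,000 × 2.15% × 157/365 = $3,024.0781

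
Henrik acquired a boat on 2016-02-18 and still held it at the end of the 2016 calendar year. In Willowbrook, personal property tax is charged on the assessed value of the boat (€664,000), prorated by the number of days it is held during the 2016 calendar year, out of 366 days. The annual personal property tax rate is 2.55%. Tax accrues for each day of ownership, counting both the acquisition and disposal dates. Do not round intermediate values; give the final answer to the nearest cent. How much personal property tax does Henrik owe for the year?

Days held (2016-02-18 to 2016-12-31): 318 out of 366
Tax = €664,000 × 2.55% × 318/366 = €14,711.4098

€14,711.41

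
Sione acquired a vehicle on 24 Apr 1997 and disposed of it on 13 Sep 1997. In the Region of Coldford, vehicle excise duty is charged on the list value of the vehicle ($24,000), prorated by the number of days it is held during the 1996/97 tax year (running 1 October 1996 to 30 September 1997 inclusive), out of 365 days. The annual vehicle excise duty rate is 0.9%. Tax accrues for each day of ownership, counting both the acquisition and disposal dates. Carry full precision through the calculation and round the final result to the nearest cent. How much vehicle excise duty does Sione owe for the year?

Days held (24 Apr – 13 Sep 1997): 143 out of 365
Tax = $24,000 × 0.9% × 143/365 = $84.6247

$84.62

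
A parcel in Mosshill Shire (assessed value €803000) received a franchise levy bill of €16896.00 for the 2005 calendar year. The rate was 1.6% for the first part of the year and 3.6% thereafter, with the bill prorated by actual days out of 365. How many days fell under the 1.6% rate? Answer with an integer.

273 days

Let d = days at the first rate; then 365 − d days at the second rate.
€803000 × [1.6%·d + 3.6%·(365−d)] / 365 = €16896.00
Solving gives d = 273, so the new rate took effect on 1 Oct 2005.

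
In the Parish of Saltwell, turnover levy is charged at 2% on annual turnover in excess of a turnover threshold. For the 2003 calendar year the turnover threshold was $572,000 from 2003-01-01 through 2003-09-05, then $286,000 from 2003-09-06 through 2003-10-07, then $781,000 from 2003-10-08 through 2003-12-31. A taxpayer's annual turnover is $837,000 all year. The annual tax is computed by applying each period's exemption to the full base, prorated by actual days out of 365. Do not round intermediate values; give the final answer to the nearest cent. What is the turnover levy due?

2003-01-01 to 2003-09-05: 248 days, exemption $572,000 → ($837,000 − $572,000) × 2% × 248/365 = $3,601.0959
2003-09-06 to 2003-10-07: 32 days, exemption $286,000 → ($837,000 − $286,000) × 2% × 32/365 = $966.1370
2003-10-08 to 2003-12-31: 85 days, exemption $781,000 → ($837,000 − $781,000) × 2% × 85/365 = $260.8219
Total = $4,828.0548

$4,828.05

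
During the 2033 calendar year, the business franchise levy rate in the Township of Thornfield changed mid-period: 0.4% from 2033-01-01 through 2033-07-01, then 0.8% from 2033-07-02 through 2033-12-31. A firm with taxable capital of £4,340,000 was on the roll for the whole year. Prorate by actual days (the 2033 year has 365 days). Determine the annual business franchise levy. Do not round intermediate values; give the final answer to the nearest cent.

£26,063.78

2033-01-01 to 2033-07-01: 182 days at 0.4% → £4,340,000 × 0.4% × 182/365 = £8,656.2192
2033-07-02 to 2033-12-31: 183 days at 0.8% → £4,340,000 × 0.8% × 183/365 = £17,407.5616
Total = £26,063.7808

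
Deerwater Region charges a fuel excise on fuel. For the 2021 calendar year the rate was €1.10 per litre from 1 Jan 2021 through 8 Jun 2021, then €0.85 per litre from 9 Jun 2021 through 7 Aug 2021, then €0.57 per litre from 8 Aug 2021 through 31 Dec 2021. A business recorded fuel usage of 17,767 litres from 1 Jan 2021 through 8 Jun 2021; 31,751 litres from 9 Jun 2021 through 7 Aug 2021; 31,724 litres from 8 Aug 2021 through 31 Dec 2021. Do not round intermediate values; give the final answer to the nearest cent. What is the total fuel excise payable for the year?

1 Jan – 8 Jun 2021: 17,767 litres at €1.10/litre → €19543.70
9 Jun – 7 Aug 2021: 31,751 litres at €0.85/litre → €26988.35
8 Aug – 31 Dec 2021: 31,724 litres at €0.57/litre → €18082.68

€64614.73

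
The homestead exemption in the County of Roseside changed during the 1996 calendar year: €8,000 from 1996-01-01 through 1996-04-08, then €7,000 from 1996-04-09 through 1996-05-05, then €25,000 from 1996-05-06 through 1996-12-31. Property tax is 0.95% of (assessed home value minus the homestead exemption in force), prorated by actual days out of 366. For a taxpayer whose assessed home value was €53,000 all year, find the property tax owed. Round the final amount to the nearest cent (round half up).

€322.30

1996-01-01 to 1996-04-08: 99 days, exemption €8,000 → (€53,000 − €8,000) × 0.95% × 99/366 = €115.6352
1996-04-09 to 1996-05-05: 27 days, exemption €7,000 → (€53,000 − €7,000) × 0.95% × 27/366 = €32.2377
1996-05-06 to 1996-12-31: 240 days, exemption €25,000 → (€53,000 − €25,000) × 0.95% × 240/366 = €174.4262
Total = €322.2992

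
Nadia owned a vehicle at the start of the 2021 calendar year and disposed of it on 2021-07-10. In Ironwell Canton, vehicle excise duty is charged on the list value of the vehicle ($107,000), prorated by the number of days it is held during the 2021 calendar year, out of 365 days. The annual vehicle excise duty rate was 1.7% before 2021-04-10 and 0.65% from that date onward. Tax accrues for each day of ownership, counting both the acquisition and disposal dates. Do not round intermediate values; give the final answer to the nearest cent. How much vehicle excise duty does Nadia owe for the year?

$668.68

2021-01-01 to 2021-04-09: 99 days at 1.7% → $107,000 × 1.7% × 99/365 = $493.3726
2021-04-10 to 2021-07-10: 92 days at 0.65% → $107,000 × 0.65% × 92/365 = $175.3041
Total = $668.6767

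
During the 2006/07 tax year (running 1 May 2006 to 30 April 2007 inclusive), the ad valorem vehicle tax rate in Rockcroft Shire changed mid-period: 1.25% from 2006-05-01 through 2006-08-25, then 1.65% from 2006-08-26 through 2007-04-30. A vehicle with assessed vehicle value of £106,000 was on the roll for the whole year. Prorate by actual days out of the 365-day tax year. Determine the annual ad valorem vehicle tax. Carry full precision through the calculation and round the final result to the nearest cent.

2006-05-01 to 2006-08-25: 117 days at 1.25% → £106,000 × 1.25% × 117/365 = £424.7260
2006-08-26 to 2007-04-30: 248 days at 1.65% → £106,000 × 1.65% × 248/365 = £1,188.3616
Total = £1,613.0877

£1,613.09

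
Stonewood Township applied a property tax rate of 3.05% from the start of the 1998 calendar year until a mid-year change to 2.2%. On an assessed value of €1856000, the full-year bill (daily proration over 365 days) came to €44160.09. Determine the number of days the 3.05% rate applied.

Let d = days at the first rate; then 365 − d days at the second rate.
€1856000 × [3.05%·d + 2.2%·(365−d)] / 365 = €44160.09
Solving gives d = 77, so the new rate took effect on 19 Mar 1998.

77 days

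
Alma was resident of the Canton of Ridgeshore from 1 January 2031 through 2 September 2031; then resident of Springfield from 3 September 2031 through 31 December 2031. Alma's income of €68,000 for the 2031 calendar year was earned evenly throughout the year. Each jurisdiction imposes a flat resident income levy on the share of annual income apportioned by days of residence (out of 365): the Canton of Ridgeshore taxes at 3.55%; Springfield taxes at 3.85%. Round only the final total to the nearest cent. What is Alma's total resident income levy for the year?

€2,481.07

The Canton of Ridgeshore, 1 January – 2 September 2031: 245 days → €68,000 × 3.55% × 245/365 = €1,620.3562
Springfield, 3 September – 31 December 2031: 120 days → €68,000 × 3.85% × 120/365 = €860.7123
Total = €2,481.0685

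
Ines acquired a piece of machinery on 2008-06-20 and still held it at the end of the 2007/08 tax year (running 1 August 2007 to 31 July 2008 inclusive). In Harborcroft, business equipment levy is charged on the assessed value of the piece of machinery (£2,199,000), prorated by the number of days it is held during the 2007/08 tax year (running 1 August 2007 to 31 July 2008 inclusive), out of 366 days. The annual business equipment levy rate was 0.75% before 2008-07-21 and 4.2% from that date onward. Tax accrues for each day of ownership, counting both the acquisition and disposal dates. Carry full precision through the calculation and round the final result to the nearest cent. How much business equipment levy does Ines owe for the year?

£4,172.69

2008-06-20 to 2008-07-20: 31 days at 0.75% → £2,199,000 × 0.75% × 31/366 = £1,396.9057
2008-07-21 to 2008-07-31: 11 days at 4.2% → £2,199,000 × 4.2% × 11/366 = £2,775.7869
Total = £4,172.6926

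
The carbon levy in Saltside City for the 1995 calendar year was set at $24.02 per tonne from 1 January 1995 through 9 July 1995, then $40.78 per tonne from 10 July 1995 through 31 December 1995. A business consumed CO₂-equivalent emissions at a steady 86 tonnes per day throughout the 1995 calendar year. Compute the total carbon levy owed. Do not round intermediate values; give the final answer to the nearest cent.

$1006225.80

1 January – 9 July 1995: 190 days × 86 tonnes/day = 16,340 tonnes at $24.02/tonne → $392486.80
10 July – 31 December 1995: 175 days × 86 tonnes/day = 15,050 tonnes at $40.78/tonne → $613739.00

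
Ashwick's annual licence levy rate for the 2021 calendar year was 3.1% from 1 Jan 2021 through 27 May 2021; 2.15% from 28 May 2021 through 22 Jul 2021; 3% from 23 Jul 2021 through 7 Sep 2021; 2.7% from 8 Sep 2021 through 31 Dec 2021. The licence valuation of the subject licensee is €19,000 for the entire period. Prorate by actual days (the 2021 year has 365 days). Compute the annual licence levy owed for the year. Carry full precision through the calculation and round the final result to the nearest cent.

€534.92

1 Jan – 27 May 2021: 147 days at 3.1% → €19,000 × 3.1% × 147/365 = €237.2137
28 May – 22 Jul 2021: 56 days at 2.15% → €19,000 × 2.15% × 56/365 = €62.6740
23 Jul – 7 Sep 2021: 47 days at 3% → €19,000 × 3% × 47/365 = €73.3973
8 Sep – 31 Dec 2021: 115 days at 2.7% → €19,000 × 2.7% × 115/365 = €161.6301
Total = €534.9151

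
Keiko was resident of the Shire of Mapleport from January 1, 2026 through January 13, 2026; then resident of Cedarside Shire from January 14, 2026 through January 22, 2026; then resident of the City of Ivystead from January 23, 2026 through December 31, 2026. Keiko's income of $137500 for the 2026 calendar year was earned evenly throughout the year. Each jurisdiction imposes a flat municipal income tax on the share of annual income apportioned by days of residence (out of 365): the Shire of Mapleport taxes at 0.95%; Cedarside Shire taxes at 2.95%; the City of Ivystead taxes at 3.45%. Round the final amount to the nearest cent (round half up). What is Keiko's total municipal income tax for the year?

The Shire of Mapleport, January 1 – January 13, 2026: 13 days → $137500 × 0.95% × 13/365 = $46.5240
Cedarside Shire, January 14 – January 22, 2026: 9 days → $137500 × 2.95% × 9/365 = $100.0171
The City of Ivystead, January 23 – December 31, 2026: 343 days → $137500 × 3.45% × 343/365 = $4457.8253
Total = $4604.3664

$4604.37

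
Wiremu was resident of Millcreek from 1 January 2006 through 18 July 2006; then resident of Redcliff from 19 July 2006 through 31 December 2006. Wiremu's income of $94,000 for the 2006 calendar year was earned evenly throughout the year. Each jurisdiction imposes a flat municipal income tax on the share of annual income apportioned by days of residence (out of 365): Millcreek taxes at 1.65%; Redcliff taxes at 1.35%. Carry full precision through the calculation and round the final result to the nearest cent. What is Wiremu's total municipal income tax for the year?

$1,422.75

Millcreek, 1 January – 18 July 2006: 199 days → $94,000 × 1.65% × 199/365 = $845.6137
Redcliff, 19 July – 31 December 2006: 166 days → $94,000 × 1.35% × 166/365 = $577.1342
Total = $1,422.7479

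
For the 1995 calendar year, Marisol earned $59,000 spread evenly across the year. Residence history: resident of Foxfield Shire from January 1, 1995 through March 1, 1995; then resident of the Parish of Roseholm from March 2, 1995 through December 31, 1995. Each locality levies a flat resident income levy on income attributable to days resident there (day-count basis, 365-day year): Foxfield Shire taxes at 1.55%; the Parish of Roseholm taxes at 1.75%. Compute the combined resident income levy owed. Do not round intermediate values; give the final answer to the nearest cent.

Foxfield Shire, January 1 – March 1, 1995: 60 days → $59,000 × 1.55% × 60/365 = $150.3288
The Parish of Roseholm, March 2 – December 31, 1995: 305 days → $59,000 × 1.75% × 305/365 = $862.7740
Total = $1,013.1027

$1,013.10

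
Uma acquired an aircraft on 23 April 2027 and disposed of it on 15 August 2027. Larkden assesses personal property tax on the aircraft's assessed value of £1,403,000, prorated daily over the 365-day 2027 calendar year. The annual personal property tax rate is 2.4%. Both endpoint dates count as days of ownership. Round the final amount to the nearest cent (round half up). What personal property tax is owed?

£10,608.99

Days held (23 April – 15 August 2027): 115 out of 365
Tax = £1,403,000 × 2.4% × 115/365 = £10,608.9863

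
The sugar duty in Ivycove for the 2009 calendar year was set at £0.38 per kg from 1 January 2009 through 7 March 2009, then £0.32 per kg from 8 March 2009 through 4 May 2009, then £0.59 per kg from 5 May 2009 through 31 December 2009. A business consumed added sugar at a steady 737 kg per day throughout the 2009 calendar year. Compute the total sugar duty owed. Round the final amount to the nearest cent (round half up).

1 January – 7 March 2009: 66 days × 737 kg/day = 48,642 kg at £0.38/kg → £18,483.96
8 March – 4 May 2009: 58 days × 737 kg/day = 42,746 kg at £0.32/kg → £13,678.72
5 May – 31 December 2009: 241 days × 737 kg/day = 177,617 kg at £0.59/kg → £104,794.03

£136,956.71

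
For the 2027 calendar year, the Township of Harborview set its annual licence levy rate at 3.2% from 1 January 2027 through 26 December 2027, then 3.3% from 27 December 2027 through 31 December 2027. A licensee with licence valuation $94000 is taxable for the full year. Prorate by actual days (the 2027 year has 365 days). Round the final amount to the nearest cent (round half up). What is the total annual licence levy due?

1 January – 26 December 2027: 360 days at 3.2% → $94000 × 3.2% × 360/365 = $2966.7945
27 December – 31 December 2027: 5 days at 3.3% → $94000 × 3.3% × 5/365 = $42.4932
Total = $3009.2877

$3009.29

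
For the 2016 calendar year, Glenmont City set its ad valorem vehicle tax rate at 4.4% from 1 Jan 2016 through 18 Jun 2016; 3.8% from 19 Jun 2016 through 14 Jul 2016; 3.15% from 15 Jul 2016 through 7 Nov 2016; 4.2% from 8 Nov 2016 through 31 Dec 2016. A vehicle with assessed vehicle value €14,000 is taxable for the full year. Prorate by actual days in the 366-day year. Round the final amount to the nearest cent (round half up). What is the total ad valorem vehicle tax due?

€550.44

1 Jan – 18 Jun 2016: 170 days at 4.4% → €14,000 × 4.4% × 170/366 = €286.1202
19 Jun – 14 Jul 2016: 26 days at 3.8% → €14,000 × 3.8% × 26/366 = €37.7923
15 Jul – 7 Nov 2016: 116 days at 3.15% → €14,000 × 3.15% × 116/366 = €139.7705
8 Nov – 31 Dec 2016: 54 days at 4.2% → €14,000 × 4.2% × 54/366 = €86.7541
Total = €550.4372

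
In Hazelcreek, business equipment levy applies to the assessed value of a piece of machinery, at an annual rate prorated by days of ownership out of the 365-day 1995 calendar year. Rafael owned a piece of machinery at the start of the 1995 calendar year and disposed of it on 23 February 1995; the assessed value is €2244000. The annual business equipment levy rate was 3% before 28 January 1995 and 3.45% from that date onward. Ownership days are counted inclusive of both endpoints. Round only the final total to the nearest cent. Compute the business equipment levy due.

€10706.65

1 January – 27 January 1995: 27 days at 3% → €2244000 × 3% × 27/365 = €4979.8356
28 January – 23 February 1995: 27 days at 3.45% → €2244000 × 3.45% × 27/365 = €5726.8110
Total = €10706.6466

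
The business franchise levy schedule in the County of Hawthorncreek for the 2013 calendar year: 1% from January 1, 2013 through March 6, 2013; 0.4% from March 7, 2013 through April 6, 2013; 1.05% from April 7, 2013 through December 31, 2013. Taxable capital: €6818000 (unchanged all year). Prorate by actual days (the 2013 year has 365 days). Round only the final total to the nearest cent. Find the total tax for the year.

€67218.01

January 1 – March 6, 2013: 65 days at 1% → €6818000 × 1% × 65/365 = €12141.6438
March 7 – April 6, 2013: 31 days at 0.4% → €6818000 × 0.4% × 31/365 = €2316.2521
April 7 – December 31, 2013: 269 days at 1.05% → €6818000 × 1.05% × 269/365 = €52760.1123
Total = €67218.0082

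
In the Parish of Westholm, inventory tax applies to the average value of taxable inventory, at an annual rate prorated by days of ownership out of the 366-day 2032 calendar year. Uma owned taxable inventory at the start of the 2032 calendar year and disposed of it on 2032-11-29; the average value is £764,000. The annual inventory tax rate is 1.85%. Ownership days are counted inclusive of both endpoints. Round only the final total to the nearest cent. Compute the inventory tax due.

Days held (2032-01-01 to 2032-11-29): 334 out of 366
Tax = £764,000 × 1.85% × 334/366 = £12,898.2404

£12,898.24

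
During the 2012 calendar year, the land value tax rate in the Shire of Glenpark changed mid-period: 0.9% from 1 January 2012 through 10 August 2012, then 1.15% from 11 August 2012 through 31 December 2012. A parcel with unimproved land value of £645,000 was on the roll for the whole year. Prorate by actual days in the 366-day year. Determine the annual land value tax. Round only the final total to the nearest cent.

1 January – 10 August 2012: 223 days at 0.9% → £645,000 × 0.9% × 223/366 = £3,536.9262
11 August – 31 December 2012: 143 days at 1.15% → £645,000 × 1.15% × 143/366 = £2,898.0943
Total = £6,435.0205

£6,435.02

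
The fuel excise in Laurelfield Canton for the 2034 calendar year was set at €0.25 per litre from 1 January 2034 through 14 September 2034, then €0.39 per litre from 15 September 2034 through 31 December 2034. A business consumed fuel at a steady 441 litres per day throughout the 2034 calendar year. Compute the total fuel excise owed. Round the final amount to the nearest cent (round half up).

1 January – 14 September 2034: 257 days × 441 litres/day = 113,337 litres at €0.25/litre → €28,334.25
15 September – 31 December 2034: 108 days × 441 litres/day = 47,628 litres at €0.39/litre → €18,574.92

€46,909.17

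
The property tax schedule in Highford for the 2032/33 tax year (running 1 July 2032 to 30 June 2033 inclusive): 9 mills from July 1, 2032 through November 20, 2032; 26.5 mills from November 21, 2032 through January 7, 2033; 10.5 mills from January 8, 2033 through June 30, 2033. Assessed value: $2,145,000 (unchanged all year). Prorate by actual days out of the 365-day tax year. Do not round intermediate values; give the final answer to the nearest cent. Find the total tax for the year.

July 1 – November 20, 2032: 143 days at 9 mills → $2,145,000 × 0.9% × 143/365 = $7,563.3288
November 21, 2032 – January 7, 2033: 48 days at 26.5 mills → $2,145,000 × 2.65% × 48/365 = $7,475.1781
January 8 – June 30, 2033: 174 days at 10.5 mills → $2,145,000 × 1.05% × 174/365 = $10,736.7534
Total = $25,775.2603

$25,775.26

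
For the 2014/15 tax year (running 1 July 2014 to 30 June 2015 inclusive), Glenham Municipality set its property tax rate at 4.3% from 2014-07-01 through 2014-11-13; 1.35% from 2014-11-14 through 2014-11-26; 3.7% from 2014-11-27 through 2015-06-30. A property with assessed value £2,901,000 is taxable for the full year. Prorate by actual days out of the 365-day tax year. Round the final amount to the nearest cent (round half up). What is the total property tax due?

2014-07-01 to 2014-11-13: 136 days at 4.3% → £2,901,000 × 4.3% × 136/365 = £46,479.5836
2014-11-14 to 2014-11-26: 13 days at 1.35% → £2,901,000 × 1.35% × 13/365 = £1,394.8644
2014-11-27 to 2015-06-30: 216 days at 3.7% → £2,901,000 × 3.7% × 216/365 = £63,519.9781
Total = £111,394.4260

£111,394.43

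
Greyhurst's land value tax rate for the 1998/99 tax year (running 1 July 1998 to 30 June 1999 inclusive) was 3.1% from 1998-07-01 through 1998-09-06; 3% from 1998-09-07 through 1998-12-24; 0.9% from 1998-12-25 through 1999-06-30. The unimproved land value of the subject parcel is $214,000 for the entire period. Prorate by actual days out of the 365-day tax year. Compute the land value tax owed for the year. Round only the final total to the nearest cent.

1998-07-01 to 1998-09-06: 68 days at 3.1% → $214,000 × 3.1% × 68/365 = $1,235.9233
1998-09-07 to 1998-12-24: 109 days at 3% → $214,000 × 3% × 109/365 = $1,917.2055
1998-12-25 to 1999-06-30: 188 days at 0.9% → $214,000 × 0.9% × 188/365 = $992.0219
Total = $4,145.1507

$4,145.15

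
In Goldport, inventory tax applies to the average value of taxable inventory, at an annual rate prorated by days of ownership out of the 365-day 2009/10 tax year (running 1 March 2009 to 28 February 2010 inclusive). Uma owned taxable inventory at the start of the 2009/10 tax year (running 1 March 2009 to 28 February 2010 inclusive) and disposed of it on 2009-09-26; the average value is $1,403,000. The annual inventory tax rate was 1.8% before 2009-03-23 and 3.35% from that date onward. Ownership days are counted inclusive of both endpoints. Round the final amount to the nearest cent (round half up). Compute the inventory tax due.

$25,730.64

2009-03-01 to 2009-03-22: 22 days at 1.8% → $1,403,000 × 1.8% × 22/365 = $1,522.1589
2009-03-23 to 2009-09-26: 188 days at 3.35% → $1,403,000 × 3.35% × 188/365 = $24,208.4767
Total = $25,730.6356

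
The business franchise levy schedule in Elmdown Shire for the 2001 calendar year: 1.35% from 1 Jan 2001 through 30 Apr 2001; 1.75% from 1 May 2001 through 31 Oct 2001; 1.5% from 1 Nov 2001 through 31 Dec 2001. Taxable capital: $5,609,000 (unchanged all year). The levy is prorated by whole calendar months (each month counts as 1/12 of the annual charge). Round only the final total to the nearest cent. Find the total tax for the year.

1 Jan – 30 Apr 2001: 4 months at 1.35% → $5,609,000 × 1.35% × 4/12 = $25,240.5000
1 May – 31 Oct 2001: 6 months at 1.75% → $5,609,000 × 1.75% × 6/12 = $49,078.7500
1 Nov – 31 Dec 2001: 2 months at 1.5% → $5,609,000 × 1.5% × 2/12 = $14,022.5000
Total = $88,341.7500

$88,341.75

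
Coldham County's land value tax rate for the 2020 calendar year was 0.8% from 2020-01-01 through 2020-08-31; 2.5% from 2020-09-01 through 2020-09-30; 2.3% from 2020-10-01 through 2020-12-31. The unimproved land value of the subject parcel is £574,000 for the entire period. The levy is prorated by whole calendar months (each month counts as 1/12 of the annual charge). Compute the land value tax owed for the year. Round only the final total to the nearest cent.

£7,557.67

2020-01-01 to 2020-08-31: 8 months at 0.8% → £574,000 × 0.8% × 8/12 = £3,061.3333
2020-09-01 to 2020-09-30: 1 month at 2.5% → £574,000 × 2.5% × 1/12 = £1,195.8333
2020-10-01 to 2020-12-31: 3 months at 2.3% → £574,000 × 2.3% × 3/12 = £3,300.5000
Total = £7,557.6667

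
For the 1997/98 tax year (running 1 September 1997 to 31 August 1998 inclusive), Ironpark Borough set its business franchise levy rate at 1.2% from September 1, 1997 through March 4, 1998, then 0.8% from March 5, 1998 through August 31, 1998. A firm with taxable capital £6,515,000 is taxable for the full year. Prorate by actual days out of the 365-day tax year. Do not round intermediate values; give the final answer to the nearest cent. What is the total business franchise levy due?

September 1, 1997 – March 4, 1998: 185 days at 1.2% → £6,515,000 × 1.2% × 185/365 = £39,625.4795
March 5 – August 31, 1998: 180 days at 0.8% → £6,515,000 × 0.8% × 180/365 = £25,703.0137
Total = £65,328.4932

£65,328.49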